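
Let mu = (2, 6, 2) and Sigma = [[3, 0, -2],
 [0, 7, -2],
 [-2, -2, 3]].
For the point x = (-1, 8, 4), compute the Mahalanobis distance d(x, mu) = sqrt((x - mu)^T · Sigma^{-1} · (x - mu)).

Step 1 — centre the observation: (x - mu) = (-3, 2, 2).

Step 2 — invert Sigma (cofactor / det for 3×3, or solve directly):
  Sigma^{-1} = [[0.7391, 0.1739, 0.6087],
 [0.1739, 0.2174, 0.2609],
 [0.6087, 0.2609, 0.913]].

Step 3 — form the quadratic (x - mu)^T · Sigma^{-1} · (x - mu):
  Sigma^{-1} · (x - mu) = (-0.6522, 0.4348, 0.5217).
  (x - mu)^T · [Sigma^{-1} · (x - mu)] = (-3)·(-0.6522) + (2)·(0.4348) + (2)·(0.5217) = 3.8696.

Step 4 — take square root: d = √(3.8696) ≈ 1.9671.

d(x, mu) = √(3.8696) ≈ 1.9671


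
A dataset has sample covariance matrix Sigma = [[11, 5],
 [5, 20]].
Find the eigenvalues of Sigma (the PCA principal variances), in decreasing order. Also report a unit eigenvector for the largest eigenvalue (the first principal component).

Step 1 — characteristic polynomial of 2×2 Sigma:
  det(Sigma - λI) = λ² - trace · λ + det = 0.
  trace = 11 + 20 = 31, det = 11·20 - (5)² = 195.
Step 2 — discriminant:
  Δ = trace² - 4·det = 961 - 780 = 181.
Step 3 — eigenvalues:
  λ = (trace ± √Δ)/2 = (31 ± 13.4536)/2,
  λ_1 = 22.2268,  λ_2 = 8.7732.

Step 4 — unit eigenvector for λ_1: solve (Sigma - λ_1 I)v = 0. First row:
  (11 - 22.2268)·v_x + (5)·v_y = 0, i.e. (-11.2268)·v_x + (5)·v_y = 0,
  so v ∝ (b, λ_1 - a) = (5, 11.2268) = u.
  ||u|| = √((5)² + (11.2268)²) = √(151.0413) ≈ 12.2899,
  v_1 = u/||u|| ≈ (0.4068, 0.9135) (||v_1|| = 1).

λ_1 = 22.2268,  λ_2 = 8.7732;  v_1 ≈ (0.4068, 0.9135)


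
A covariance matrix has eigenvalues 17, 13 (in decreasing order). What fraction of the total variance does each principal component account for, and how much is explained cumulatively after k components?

Step 1 — total variance = trace(Sigma) = Σ λ_i = 17 + 13 = 30.

Step 2 — fraction explained by component i = λ_i / Σ λ:
  PC1: 17/30 = 0.5667
  PC2: 13/30 = 0.4333

Step 3 — cumulative fraction after k components = (λ_1 + ... + λ_k) / Σ λ:
  k = 1: 17/30 = 0.5667
  k = 2: (17 + 13)/30 = 30/30 = 1

Summary (fraction, with percent):

explained: PC1 0.5667 (56.67%), PC2 0.4333 (43.33%);  cumulative: 0.5667, 1


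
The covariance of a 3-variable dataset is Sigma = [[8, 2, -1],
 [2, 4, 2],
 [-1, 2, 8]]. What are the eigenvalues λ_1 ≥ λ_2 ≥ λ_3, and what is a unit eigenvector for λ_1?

Step 1 — characteristic polynomial p(λ) = det(λI - Sigma) = λ³ - tr·λ² + c_1·λ - det, where tr = trace, c_1 = sum of the principal 2×2 minors, det = det(Sigma):
  tr = 8 + 4 + 8 = 20,
  c_1 = (8·4 - (2)²) + (8·8 - (-1)²) + (4·8 - (2)²) = 28 + 63 + 28 = 119,
  det = 8·(4·8 - (2)²) - (2)·((2)·8 - (2)·(-1)) + (-1)·((2)·(2) - 4·(-1)) = 8·(28) - (2)·(18) + (-1)·(8) = 180.
  So p(λ) = λ³ - 20λ² + 119λ - 180.
Step 2 — look for an integer root (rational root theorem: any rational root is an integer divisor of 180). Testing λ = 9:
  p(9) = 729 - 1620 + 1071 - 180 = 0  ✓
  Dividing out (λ - 9): p(λ) = (λ - 9)(λ² - 11λ + 20).
Step 3 — remaining eigenvalues from the quadratic λ² - 11λ + 20 = 0:
  Δ = 11² - 4·20 = 121 - 80 = 41,  λ = (11 ± √41)/2 = (11 ± 6.4031)/2 ≈ 8.7016 or 2.2984.
  Sorted: λ_1 = 9,  λ_2 = 8.7016,  λ_3 = 2.2984  (check: sum = 20 = tr ✓).

Step 4 — unit eigenvector for λ_1 = 9: v spans the null space of (Sigma - λ_1 I), whose rows are
  r_1 = (-1, 2, -1),  r_2 = (2, -5, 2),  r_3 = (-1, 2, -1).
  v is orthogonal to every row, so take v ∝ r_1 × r_2 = ((2)·(2) - (-1)·(-5), (-1)·(2) - (-1)·(2), (-1)·(-5) - (2)·(2)) = (-1, 0, 1).
  Rescale (multiply by -1 so the first nonzero entry is positive): u = (1, 0, -1).
  ||u|| = √((1)² + (0)² + (-1)²) = √(2) ≈ 1.4142,  v_1 = u/||u|| ≈ (0.7071, 0, -0.7071) (||v_1|| = 1).

λ_1 = 9,  λ_2 = 8.7016,  λ_3 = 2.2984;  v_1 ≈ (0.7071, 0, -0.7071)


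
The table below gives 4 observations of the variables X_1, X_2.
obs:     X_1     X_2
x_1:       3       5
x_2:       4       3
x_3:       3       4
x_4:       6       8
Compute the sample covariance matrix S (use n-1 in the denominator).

Step 1 — column means:
  mean(X_1) = (3 + 4 + 3 + 6) / 4 = 16/4 = 4
  mean(X_2) = (5 + 3 + 4 + 8) / 4 = 20/4 = 5

Step 2 — sample covariance S[i,j] = (1/(n-1)) · Σ_k (x_{k,i} - mean_i) · (x_{k,j} - mean_j), with n-1 = 3.
  S[X_1,X_1] = ((-1)·(-1) + (0)·(0) + (-1)·(-1) + (2)·(2)) / 3 = 6/3 = 2
  S[X_1,X_2] = ((-1)·(0) + (0)·(-2) + (-1)·(-1) + (2)·(3)) / 3 = 7/3 = 2.3333
  S[X_2,X_2] = ((0)·(0) + (-2)·(-2) + (-1)·(-1) + (3)·(3)) / 3 = 14/3 = 4.6667

S is symmetric (S[j,i] = S[i,j]). Assembling:

S = [[2, 2.3333],
 [2.3333, 4.6667]]


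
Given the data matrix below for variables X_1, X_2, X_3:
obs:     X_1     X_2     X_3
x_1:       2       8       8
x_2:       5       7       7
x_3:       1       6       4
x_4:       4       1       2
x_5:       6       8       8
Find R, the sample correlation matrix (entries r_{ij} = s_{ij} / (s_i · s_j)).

Step 1 — column means:
  mean(X_1) = (2 + 5 + 1 + 4 + 6) / 5 = 18/5 = 3.6
  mean(X_2) = (8 + 7 + 6 + 1 + 8) / 5 = 30/5 = 6
  mean(X_3) = (8 + 7 + 4 + 2 + 8) / 5 = 29/5 = 5.8

Step 2 — sample variances and covariances s[i,j] = (1/(n-1)) · Σ_k (x_{k,i} - mean_i) · (x_{k,j} - mean_j), with n-1 = 4:
  s[X_1,X_1] = ((-1.6)·(-1.6) + (1.4)·(1.4) + (-2.6)·(-2.6) + (0.4)·(0.4) + (2.4)·(2.4)) / 4 = 17.2/4 = 4.3
  s[X_1,X_2] = ((-1.6)·(2) + (1.4)·(1) + (-2.6)·(0) + (0.4)·(-5) + (2.4)·(2)) / 4 = 1/4 = 0.25
  s[X_1,X_3] = ((-1.6)·(2.2) + (1.4)·(1.2) + (-2.6)·(-1.8) + (0.4)·(-3.8) + (2.4)·(2.2)) / 4 = 6.6/4 = 1.65
  s[X_2,X_2] = ((2)·(2) + (1)·(1) + (0)·(0) + (-5)·(-5) + (2)·(2)) / 4 = 34/4 = 8.5
  s[X_2,X_3] = ((2)·(2.2) + (1)·(1.2) + (0)·(-1.8) + (-5)·(-3.8) + (2)·(2.2)) / 4 = 29/4 = 7.25
  s[X_3,X_3] = ((2.2)·(2.2) + (1.2)·(1.2) + (-1.8)·(-1.8) + (-3.8)·(-3.8) + (2.2)·(2.2)) / 4 = 28.8/4 = 7.2
  Sample standard deviations s_i = √(s[i,i]):
  s(X_1) = √(4.3) = 2.0736
  s(X_2) = √(8.5) = 2.9155
  s(X_3) = √(7.2) = 2.6833

Step 3 — r_{ij} = s_{ij} / (s_i · s_j):
  r[X_1,X_1] = 1 (diagonal).
  r[X_1,X_2] = 0.25 / (2.0736 · 2.9155) = 0.25 / 6.0457 = 0.0414
  r[X_1,X_3] = 1.65 / (2.0736 · 2.6833) = 1.65 / 5.5642 = 0.2965
  r[X_2,X_2] = 1 (diagonal).
  r[X_2,X_3] = 7.25 / (2.9155 · 2.6833) = 7.25 / 7.823 = 0.9267
  r[X_3,X_3] = 1 (diagonal).

R is symmetric with unit diagonal. Assembling:

R = [[1, 0.0414, 0.2965],
 [0.0414, 1, 0.9267],
 [0.2965, 0.9267, 1]]


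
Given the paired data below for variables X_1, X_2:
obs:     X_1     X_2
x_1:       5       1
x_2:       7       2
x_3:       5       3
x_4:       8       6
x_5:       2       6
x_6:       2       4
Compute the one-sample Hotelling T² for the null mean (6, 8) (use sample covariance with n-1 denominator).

Step 1 — sample mean vector:
  mean(X_1) = (5 + 7 + 5 + 8 + 2 + 2) / 6 = 29/6 = 4.8333
  mean(X_2) = (1 + 2 + 3 + 6 + 6 + 4) / 6 = 22/6 = 3.6667
  x̄ = (4.8333, 3.6667),  deviation x̄ - mu_0 = (4.8333, 3.6667) - (6, 8) = (-1.1667, -4.3333).

Step 2 — sample covariance matrix, S[i,j] = (1/(n-1)) · Σ_k (x_{k,i} - mean_i) · (x_{k,j} - mean_j), divisor n-1 = 5:
  S[X_1,X_1] = ((0.1667)·(0.1667) + (2.1667)·(2.1667) + (0.1667)·(0.1667) + (3.1667)·(3.1667) + (-2.8333)·(-2.8333) + (-2.8333)·(-2.8333)) / 5 = 30.8333/5 = 6.1667
  S[X_1,X_2] = ((0.1667)·(-2.6667) + (2.1667)·(-1.6667) + (0.1667)·(-0.6667) + (3.1667)·(2.3333) + (-2.8333)·(2.3333) + (-2.8333)·(0.3333)) / 5 = -4.3333/5 = -0.8667
  S[X_2,X_2] = ((-2.6667)·(-2.6667) + (-1.6667)·(-1.6667) + (-0.6667)·(-0.6667) + (2.3333)·(2.3333) + (2.3333)·(2.3333) + (0.3333)·(0.3333)) / 5 = 21.3333/5 = 4.2667
  S = [[6.1667, -0.8667],
 [-0.8667, 4.2667]].

Step 3 — invert S. det(S) = 6.1667·4.2667 - (-0.8667)² = 25.56.
  S^{-1} = (1/det) · [[d, -b], [-b, a]] = [[0.1669, 0.0339],
 [0.0339, 0.2413]].

Step 4 — quadratic form (x̄ - mu_0)^T · S^{-1} · (x̄ - mu_0):
  S^{-1} · (x̄ - mu_0) = (-0.3417, -1.085),
  (x̄ - mu_0)^T · [...] = (-1.1667)·(-0.3417) + (-4.3333)·(-1.085) = 5.1004.

Step 5 — scale by n: T² = 6 · 5.1004 = 30.6025.

T² ≈ 30.6025


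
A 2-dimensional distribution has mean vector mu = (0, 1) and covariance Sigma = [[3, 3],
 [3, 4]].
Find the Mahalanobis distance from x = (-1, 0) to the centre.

Step 1 — centre the observation: (x - mu) = (-1, -1).

Step 2 — invert Sigma. det(Sigma) = 3·4 - (3)² = 3.
  Sigma^{-1} = (1/det) · [[d, -b], [-b, a]] = [[1.3333, -1],
 [-1, 1]].

Step 3 — form the quadratic (x - mu)^T · Sigma^{-1} · (x - mu):
  Sigma^{-1} · (x - mu) = (-0.3333, 0).
  (x - mu)^T · [Sigma^{-1} · (x - mu)] = (-1)·(-0.3333) + (-1)·(0) = 0.3333.

Step 4 — take square root: d = √(0.3333) ≈ 0.5774.

d(x, mu) = √(0.3333) ≈ 0.5774


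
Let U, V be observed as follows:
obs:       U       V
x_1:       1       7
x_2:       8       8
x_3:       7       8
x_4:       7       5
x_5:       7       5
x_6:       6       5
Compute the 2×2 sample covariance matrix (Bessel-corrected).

Step 1 — column means:
  mean(U) = (1 + 8 + 7 + 7 + 7 + 6) / 6 = 36/6 = 6
  mean(V) = (7 + 8 + 8 + 5 + 5 + 5) / 6 = 38/6 = 6.3333

Step 2 — sample covariance S[i,j] = (1/(n-1)) · Σ_k (x_{k,i} - mean_i) · (x_{k,j} - mean_j), with n-1 = 5.
  S[U,U] = ((-5)·(-5) + (2)·(2) + (1)·(1) + (1)·(1) + (1)·(1) + (0)·(0)) / 5 = 32/5 = 6.4
  S[U,V] = ((-5)·(0.6667) + (2)·(1.6667) + (1)·(1.6667) + (1)·(-1.3333) + (1)·(-1.3333) + (0)·(-1.3333)) / 5 = -1/5 = -0.2
  S[V,V] = ((0.6667)·(0.6667) + (1.6667)·(1.6667) + (1.6667)·(1.6667) + (-1.3333)·(-1.3333) + (-1.3333)·(-1.3333) + (-1.3333)·(-1.3333)) / 5 = 11.3333/5 = 2.2667

S is symmetric (S[j,i] = S[i,j]). Assembling:

S = [[6.4, -0.2],
 [-0.2, 2.2667]]


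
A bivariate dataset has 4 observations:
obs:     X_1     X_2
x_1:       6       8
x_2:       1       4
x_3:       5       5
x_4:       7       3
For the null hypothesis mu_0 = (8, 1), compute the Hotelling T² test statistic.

Step 1 — sample mean vector:
  mean(X_1) = (6 + 1 + 5 + 7) / 4 = 19/4 = 4.75
  mean(X_2) = (8 + 4 + 5 + 3) / 4 = 20/4 = 5
  x̄ = (4.75, 5),  deviation x̄ - mu_0 = (4.75, 5) - (8, 1) = (-3.25, 4).

Step 2 — sample covariance matrix, S[i,j] = (1/(n-1)) · Σ_k (x_{k,i} - mean_i) · (x_{k,j} - mean_j), divisor n-1 = 3:
  S[X_1,X_1] = ((1.25)·(1.25) + (-3.75)·(-3.75) + (0.25)·(0.25) + (2.25)·(2.25)) / 3 = 20.75/3 = 6.9167
  S[X_1,X_2] = ((1.25)·(3) + (-3.75)·(-1) + (0.25)·(0) + (2.25)·(-2)) / 3 = 3/3 = 1
  S[X_2,X_2] = ((3)·(3) + (-1)·(-1) + (0)·(0) + (-2)·(-2)) / 3 = 14/3 = 4.6667
  S = [[6.9167, 1],
 [1, 4.6667]].

Step 3 — invert S. det(S) = 6.9167·4.6667 - (1)² = 31.2778.
  S^{-1} = (1/det) · [[d, -b], [-b, a]] = [[0.1492, -0.032],
 [-0.032, 0.2211]].

Step 4 — quadratic form (x̄ - mu_0)^T · S^{-1} · (x̄ - mu_0):
  S^{-1} · (x̄ - mu_0) = (-0.6128, 0.9885),
  (x̄ - mu_0)^T · [...] = (-3.25)·(-0.6128) + (4)·(0.9885) = 5.9454.

Step 5 — scale by n: T² = 4 · 5.9454 = 23.7815.

T² ≈ 23.7815


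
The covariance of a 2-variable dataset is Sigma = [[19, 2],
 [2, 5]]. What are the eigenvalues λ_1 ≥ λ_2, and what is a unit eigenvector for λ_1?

Step 1 — characteristic polynomial of 2×2 Sigma:
  det(Sigma - λI) = λ² - trace · λ + det = 0.
  trace = 19 + 5 = 24, det = 19·5 - (2)² = 91.
Step 2 — discriminant:
  Δ = trace² - 4·det = 576 - 364 = 212.
Step 3 — eigenvalues:
  λ = (trace ± √Δ)/2 = (24 ± 14.5602)/2,
  λ_1 = 19.2801,  λ_2 = 4.7199.

Step 4 — unit eigenvector for λ_1: solve (Sigma - λ_1 I)v = 0. First row:
  (19 - 19.2801)·v_x + (2)·v_y = 0, i.e. (-0.2801)·v_x + (2)·v_y = 0,
  so v ∝ (b, λ_1 - a) = (2, 0.2801) = u.
  ||u|| = √((2)² + (0.2801)²) = √(4.0785) ≈ 2.0195,
  v_1 = u/||u|| ≈ (0.9903, 0.1387) (||v_1|| = 1).

λ_1 = 19.2801,  λ_2 = 4.7199;  v_1 ≈ (0.9903, 0.1387)


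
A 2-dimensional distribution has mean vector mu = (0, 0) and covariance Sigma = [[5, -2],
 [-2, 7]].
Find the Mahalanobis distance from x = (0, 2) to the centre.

Step 1 — centre the observation: (x - mu) = (0, 2).

Step 2 — invert Sigma. det(Sigma) = 5·7 - (-2)² = 31.
  Sigma^{-1} = (1/det) · [[d, -b], [-b, a]] = [[0.2258, 0.0645],
 [0.0645, 0.1613]].

Step 3 — form the quadratic (x - mu)^T · Sigma^{-1} · (x - mu):
  Sigma^{-1} · (x - mu) = (0.129, 0.3226).
  (x - mu)^T · [Sigma^{-1} · (x - mu)] = (0)·(0.129) + (2)·(0.3226) = 0.6452.

Step 4 — take square root: d = √(0.6452) ≈ 0.8032.

d(x, mu) = √(0.6452) ≈ 0.8032


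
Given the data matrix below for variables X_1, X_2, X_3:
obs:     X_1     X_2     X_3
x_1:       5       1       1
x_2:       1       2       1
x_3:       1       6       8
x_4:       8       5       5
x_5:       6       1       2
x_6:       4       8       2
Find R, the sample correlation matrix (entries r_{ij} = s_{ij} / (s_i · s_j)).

Step 1 — column means:
  mean(X_1) = (5 + 1 + 1 + 8 + 6 + 4) / 6 = 25/6 = 4.1667
  mean(X_2) = (1 + 2 + 6 + 5 + 1 + 8) / 6 = 23/6 = 3.8333
  mean(X_3) = (1 + 1 + 8 + 5 + 2 + 2) / 6 = 19/6 = 3.1667

Step 2 — sample variances and covariances s[i,j] = (1/(n-1)) · Σ_k (x_{k,i} - mean_i) · (x_{k,j} - mean_j), with n-1 = 5:
  s[X_1,X_1] = ((0.8333)·(0.8333) + (-3.1667)·(-3.1667) + (-3.1667)·(-3.1667) + (3.8333)·(3.8333) + (1.8333)·(1.8333) + (-0.1667)·(-0.1667)) / 5 = 38.8333/5 = 7.7667
  s[X_1,X_2] = ((0.8333)·(-2.8333) + (-3.1667)·(-1.8333) + (-3.1667)·(2.1667) + (3.8333)·(1.1667) + (1.8333)·(-2.8333) + (-0.1667)·(4.1667)) / 5 = -4.8333/5 = -0.9667
  s[X_1,X_3] = ((0.8333)·(-2.1667) + (-3.1667)·(-2.1667) + (-3.1667)·(4.8333) + (3.8333)·(1.8333) + (1.8333)·(-1.1667) + (-0.1667)·(-1.1667)) / 5 = -5.1667/5 = -1.0333
  s[X_2,X_2] = ((-2.8333)·(-2.8333) + (-1.8333)·(-1.8333) + (2.1667)·(2.1667) + (1.1667)·(1.1667) + (-2.8333)·(-2.8333) + (4.1667)·(4.1667)) / 5 = 42.8333/5 = 8.5667
  s[X_2,X_3] = ((-2.8333)·(-2.1667) + (-1.8333)·(-2.1667) + (2.1667)·(4.8333) + (1.1667)·(1.8333) + (-2.8333)·(-1.1667) + (4.1667)·(-1.1667)) / 5 = 21.1667/5 = 4.2333
  s[X_3,X_3] = ((-2.1667)·(-2.1667) + (-2.1667)·(-2.1667) + (4.8333)·(4.8333) + (1.8333)·(1.8333) + (-1.1667)·(-1.1667) + (-1.1667)·(-1.1667)) / 5 = 38.8333/5 = 7.7667
  Sample standard deviations s_i = √(s[i,i]):
  s(X_1) = √(7.7667) = 2.7869
  s(X_2) = √(8.5667) = 2.9269
  s(X_3) = √(7.7667) = 2.7869

Step 3 — r_{ij} = s_{ij} / (s_i · s_j):
  r[X_1,X_1] = 1 (diagonal).
  r[X_1,X_2] = -0.9667 / (2.7869 · 2.9269) = -0.9667 / 8.1569 = -0.1185
  r[X_1,X_3] = -1.0333 / (2.7869 · 2.7869) = -1.0333 / 7.7667 = -0.133
  r[X_2,X_2] = 1 (diagonal).
  r[X_2,X_3] = 4.2333 / (2.9269 · 2.7869) = 4.2333 / 8.1569 = 0.519
  r[X_3,X_3] = 1 (diagonal).

R is symmetric with unit diagonal. Assembling:

R = [[1, -0.1185, -0.133],
 [-0.1185, 1, 0.519],
 [-0.133, 0.519, 1]]


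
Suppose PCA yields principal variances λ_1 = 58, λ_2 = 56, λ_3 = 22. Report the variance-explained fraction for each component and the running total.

Step 1 — total variance = trace(Sigma) = Σ λ_i = 58 + 56 + 22 = 136.

Step 2 — fraction explained by component i = λ_i / Σ λ:
  PC1: 58/136 = 0.4265
  PC2: 56/136 = 0.4118
  PC3: 22/136 = 0.1618

Step 3 — cumulative fraction after k components = (λ_1 + ... + λ_k) / Σ λ:
  k = 1: 58/136 = 0.4265
  k = 2: (58 + 56)/136 = 114/136 = 0.8382
  k = 3: (58 + 56 + 22)/136 = 136/136 = 1

Summary (fraction, with percent):

explained: PC1 0.4265 (42.65%), PC2 0.4118 (41.18%), PC3 0.1618 (16.18%);  cumulative: 0.4265, 0.8382, 1


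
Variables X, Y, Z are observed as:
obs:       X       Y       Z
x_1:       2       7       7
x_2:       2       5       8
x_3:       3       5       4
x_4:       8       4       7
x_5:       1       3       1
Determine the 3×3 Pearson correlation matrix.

Step 1 — column means:
  mean(X) = (2 + 2 + 3 + 8 + 1) / 5 = 16/5 = 3.2
  mean(Y) = (7 + 5 + 5 + 4 + 3) / 5 = 24/5 = 4.8
  mean(Z) = (7 + 8 + 4 + 7 + 1) / 5 = 27/5 = 5.4

Step 2 — sample variances and covariances s[i,j] = (1/(n-1)) · Σ_k (x_{k,i} - mean_i) · (x_{k,j} - mean_j), with n-1 = 4:
  s[X,X] = ((-1.2)·(-1.2) + (-1.2)·(-1.2) + (-0.2)·(-0.2) + (4.8)·(4.8) + (-2.2)·(-2.2)) / 4 = 30.8/4 = 7.7
  s[X,Y] = ((-1.2)·(2.2) + (-1.2)·(0.2) + (-0.2)·(0.2) + (4.8)·(-0.8) + (-2.2)·(-1.8)) / 4 = -2.8/4 = -0.7
  s[X,Z] = ((-1.2)·(1.6) + (-1.2)·(2.6) + (-0.2)·(-1.4) + (4.8)·(1.6) + (-2.2)·(-4.4)) / 4 = 12.6/4 = 3.15
  s[Y,Y] = ((2.2)·(2.2) + (0.2)·(0.2) + (0.2)·(0.2) + (-0.8)·(-0.8) + (-1.8)·(-1.8)) / 4 = 8.8/4 = 2.2
  s[Y,Z] = ((2.2)·(1.6) + (0.2)·(2.6) + (0.2)·(-1.4) + (-0.8)·(1.6) + (-1.8)·(-4.4)) / 4 = 10.4/4 = 2.6
  s[Z,Z] = ((1.6)·(1.6) + (2.6)·(2.6) + (-1.4)·(-1.4) + (1.6)·(1.6) + (-4.4)·(-4.4)) / 4 = 33.2/4 = 8.3
  Sample standard deviations s_i = √(s[i,i]):
  s(X) = √(7.7) = 2.7749
  s(Y) = √(2.2) = 1.4832
  s(Z) = √(8.3) = 2.881

Step 3 — r_{ij} = s_{ij} / (s_i · s_j):
  r[X,X] = 1 (diagonal).
  r[X,Y] = -0.7 / (2.7749 · 1.4832) = -0.7 / 4.1158 = -0.1701
  r[X,Z] = 3.15 / (2.7749 · 2.881) = 3.15 / 7.9944 = 0.394
  r[Y,Y] = 1 (diagonal).
  r[Y,Z] = 2.6 / (1.4832 · 2.881) = 2.6 / 4.2732 = 0.6084
  r[Z,Z] = 1 (diagonal).

R is symmetric with unit diagonal. Assembling:

R = [[1, -0.1701, 0.394],
 [-0.1701, 1, 0.6084],
 [0.394, 0.6084, 1]]


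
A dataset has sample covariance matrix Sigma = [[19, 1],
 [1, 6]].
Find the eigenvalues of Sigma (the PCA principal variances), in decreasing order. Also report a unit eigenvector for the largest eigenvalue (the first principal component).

Step 1 — characteristic polynomial of 2×2 Sigma:
  det(Sigma - λI) = λ² - trace · λ + det = 0.
  trace = 19 + 6 = 25, det = 19·6 - (1)² = 113.
Step 2 — discriminant:
  Δ = trace² - 4·det = 625 - 452 = 173.
Step 3 — eigenvalues:
  λ = (trace ± √Δ)/2 = (25 ± 13.1529)/2,
  λ_1 = 19.0765,  λ_2 = 5.9235.

Step 4 — unit eigenvector for λ_1: solve (Sigma - λ_1 I)v = 0. First row:
  (19 - 19.0765)·v_x + (1)·v_y = 0, i.e. (-0.0765)·v_x + (1)·v_y = 0,
  so v ∝ (b, λ_1 - a) = (1, 0.0765) = u.
  ||u|| = √((1)² + (0.0765)²) = √(1.0058) ≈ 1.0029,
  v_1 = u/||u|| ≈ (0.9971, 0.0763) (||v_1|| = 1).

λ_1 = 19.0765,  λ_2 = 5.9235;  v_1 ≈ (0.9971, 0.0763)


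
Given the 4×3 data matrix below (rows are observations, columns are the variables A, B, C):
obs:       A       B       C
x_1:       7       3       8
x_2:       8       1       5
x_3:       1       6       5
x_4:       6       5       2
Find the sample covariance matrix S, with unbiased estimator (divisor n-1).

Step 1 — column means:
  mean(A) = (7 + 8 + 1 + 6) / 4 = 22/4 = 5.5
  mean(B) = (3 + 1 + 6 + 5) / 4 = 15/4 = 3.75
  mean(C) = (8 + 5 + 5 + 2) / 4 = 20/4 = 5

Step 2 — sample covariance S[i,j] = (1/(n-1)) · Σ_k (x_{k,i} - mean_i) · (x_{k,j} - mean_j), with n-1 = 3.
  S[A,A] = ((1.5)·(1.5) + (2.5)·(2.5) + (-4.5)·(-4.5) + (0.5)·(0.5)) / 3 = 29/3 = 9.6667
  S[A,B] = ((1.5)·(-0.75) + (2.5)·(-2.75) + (-4.5)·(2.25) + (0.5)·(1.25)) / 3 = -17.5/3 = -5.8333
  S[A,C] = ((1.5)·(3) + (2.5)·(0) + (-4.5)·(0) + (0.5)·(-3)) / 3 = 3/3 = 1
  S[B,B] = ((-0.75)·(-0.75) + (-2.75)·(-2.75) + (2.25)·(2.25) + (1.25)·(1.25)) / 3 = 14.75/3 = 4.9167
  S[B,C] = ((-0.75)·(3) + (-2.75)·(0) + (2.25)·(0) + (1.25)·(-3)) / 3 = -6/3 = -2
  S[C,C] = ((3)·(3) + (0)·(0) + (0)·(0) + (-3)·(-3)) / 3 = 18/3 = 6

S is symmetric (S[j,i] = S[i,j]). Assembling:

S = [[9.6667, -5.8333, 1],
 [-5.8333, 4.9167, -2],
 [1, -2, 6]]


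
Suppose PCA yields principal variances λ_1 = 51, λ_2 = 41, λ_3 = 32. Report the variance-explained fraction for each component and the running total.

Step 1 — total variance = trace(Sigma) = Σ λ_i = 51 + 41 + 32 = 124.

Step 2 — fraction explained by component i = λ_i / Σ λ:
  PC1: 51/124 = 0.4113
  PC2: 41/124 = 0.3306
  PC3: 32/124 = 0.2581

Step 3 — cumulative fraction after k components = (λ_1 + ... + λ_k) / Σ λ:
  k = 1: 51/124 = 0.4113
  k = 2: (51 + 41)/124 = 92/124 = 0.7419
  k = 3: (51 + 41 + 32)/124 = 124/124 = 1

Summary (fraction, with percent):

explained: PC1 0.4113 (41.13%), PC2 0.3306 (33.06%), PC3 0.2581 (25.81%);  cumulative: 0.4113, 0.7419, 1


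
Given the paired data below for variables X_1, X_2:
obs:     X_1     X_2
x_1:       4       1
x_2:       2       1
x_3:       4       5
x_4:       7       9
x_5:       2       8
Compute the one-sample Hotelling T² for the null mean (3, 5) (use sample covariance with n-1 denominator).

Step 1 — sample mean vector:
  mean(X_1) = (4 + 2 + 4 + 7 + 2) / 5 = 19/5 = 3.8
  mean(X_2) = (1 + 1 + 5 + 9 + 8) / 5 = 24/5 = 4.8
  x̄ = (3.8, 4.8),  deviation x̄ - mu_0 = (3.8, 4.8) - (3, 5) = (0.8, -0.2).

Step 2 — sample covariance matrix, S[i,j] = (1/(n-1)) · Σ_k (x_{k,i} - mean_i) · (x_{k,j} - mean_j), divisor n-1 = 4:
  S[X_1,X_1] = ((0.2)·(0.2) + (-1.8)·(-1.8) + (0.2)·(0.2) + (3.2)·(3.2) + (-1.8)·(-1.8)) / 4 = 16.8/4 = 4.2
  S[X_1,X_2] = ((0.2)·(-3.8) + (-1.8)·(-3.8) + (0.2)·(0.2) + (3.2)·(4.2) + (-1.8)·(3.2)) / 4 = 13.8/4 = 3.45
  S[X_2,X_2] = ((-3.8)·(-3.8) + (-3.8)·(-3.8) + (0.2)·(0.2) + (4.2)·(4.2) + (3.2)·(3.2)) / 4 = 56.8/4 = 14.2
  S = [[4.2, 3.45],
 [3.45, 14.2]].

Step 3 — invert S. det(S) = 4.2·14.2 - (3.45)² = 47.7375.
  S^{-1} = (1/det) · [[d, -b], [-b, a]] = [[0.2975, -0.0723],
 [-0.0723, 0.088]].

Step 4 — quadratic form (x̄ - mu_0)^T · S^{-1} · (x̄ - mu_0):
  S^{-1} · (x̄ - mu_0) = (0.2524, -0.0754),
  (x̄ - mu_0)^T · [...] = (0.8)·(0.2524) + (-0.2)·(-0.0754) = 0.217.

Step 5 — scale by n: T² = 5 · 0.217 = 1.0851.

T² ≈ 1.0851


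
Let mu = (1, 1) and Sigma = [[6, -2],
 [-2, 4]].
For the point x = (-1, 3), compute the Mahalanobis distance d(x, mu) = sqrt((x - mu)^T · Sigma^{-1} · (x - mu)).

Step 1 — centre the observation: (x - mu) = (-2, 2).

Step 2 — invert Sigma. det(Sigma) = 6·4 - (-2)² = 20.
  Sigma^{-1} = (1/det) · [[d, -b], [-b, a]] = [[0.2, 0.1],
 [0.1, 0.3]].

Step 3 — form the quadratic (x - mu)^T · Sigma^{-1} · (x - mu):
  Sigma^{-1} · (x - mu) = (-0.2, 0.4).
  (x - mu)^T · [Sigma^{-1} · (x - mu)] = (-2)·(-0.2) + (2)·(0.4) = 1.2.

Step 4 — take square root: d = √(1.2) ≈ 1.0954.

d(x, mu) = √(1.2) ≈ 1.0954


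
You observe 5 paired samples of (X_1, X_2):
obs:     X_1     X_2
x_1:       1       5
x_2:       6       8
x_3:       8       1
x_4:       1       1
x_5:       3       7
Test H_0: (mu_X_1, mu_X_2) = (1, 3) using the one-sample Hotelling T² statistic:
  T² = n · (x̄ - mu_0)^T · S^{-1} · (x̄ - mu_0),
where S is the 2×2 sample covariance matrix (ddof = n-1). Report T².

Step 1 — sample mean vector:
  mean(X_1) = (1 + 6 + 8 + 1 + 3) / 5 = 19/5 = 3.8
  mean(X_2) = (5 + 8 + 1 + 1 + 7) / 5 = 22/5 = 4.4
  x̄ = (3.8, 4.4),  deviation x̄ - mu_0 = (3.8, 4.4) - (1, 3) = (2.8, 1.4).

Step 2 — sample covariance matrix, S[i,j] = (1/(n-1)) · Σ_k (x_{k,i} - mean_i) · (x_{k,j} - mean_j), divisor n-1 = 4:
  S[X_1,X_1] = ((-2.8)·(-2.8) + (2.2)·(2.2) + (4.2)·(4.2) + (-2.8)·(-2.8) + (-0.8)·(-0.8)) / 4 = 38.8/4 = 9.7
  S[X_1,X_2] = ((-2.8)·(0.6) + (2.2)·(3.6) + (4.2)·(-3.4) + (-2.8)·(-3.4) + (-0.8)·(2.6)) / 4 = -0.6/4 = -0.15
  S[X_2,X_2] = ((0.6)·(0.6) + (3.6)·(3.6) + (-3.4)·(-3.4) + (-3.4)·(-3.4) + (2.6)·(2.6)) / 4 = 43.2/4 = 10.8
  S = [[9.7, -0.15],
 [-0.15, 10.8]].

Step 3 — invert S. det(S) = 9.7·10.8 - (-0.15)² = 104.7375.
  S^{-1} = (1/det) · [[d, -b], [-b, a]] = [[0.1031, 0.0014],
 [0.0014, 0.0926]].

Step 4 — quadratic form (x̄ - mu_0)^T · S^{-1} · (x̄ - mu_0):
  S^{-1} · (x̄ - mu_0) = (0.2907, 0.1337),
  (x̄ - mu_0)^T · [...] = (2.8)·(0.2907) + (1.4)·(0.1337) = 1.0012.

Step 5 — scale by n: T² = 5 · 1.0012 = 5.0058.

T² ≈ 5.0058


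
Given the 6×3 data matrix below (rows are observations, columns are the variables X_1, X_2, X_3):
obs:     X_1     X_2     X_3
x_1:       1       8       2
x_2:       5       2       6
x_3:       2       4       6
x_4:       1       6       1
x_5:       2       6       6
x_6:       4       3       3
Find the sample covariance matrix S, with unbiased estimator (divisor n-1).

Step 1 — column means:
  mean(X_1) = (1 + 5 + 2 + 1 + 2 + 4) / 6 = 15/6 = 2.5
  mean(X_2) = (8 + 2 + 4 + 6 + 6 + 3) / 6 = 29/6 = 4.8333
  mean(X_3) = (2 + 6 + 6 + 1 + 6 + 3) / 6 = 24/6 = 4

Step 2 — sample covariance S[i,j] = (1/(n-1)) · Σ_k (x_{k,i} - mean_i) · (x_{k,j} - mean_j), with n-1 = 5.
  S[X_1,X_1] = ((-1.5)·(-1.5) + (2.5)·(2.5) + (-0.5)·(-0.5) + (-1.5)·(-1.5) + (-0.5)·(-0.5) + (1.5)·(1.5)) / 5 = 13.5/5 = 2.7
  S[X_1,X_2] = ((-1.5)·(3.1667) + (2.5)·(-2.8333) + (-0.5)·(-0.8333) + (-1.5)·(1.1667) + (-0.5)·(1.1667) + (1.5)·(-1.8333)) / 5 = -16.5/5 = -3.3
  S[X_1,X_3] = ((-1.5)·(-2) + (2.5)·(2) + (-0.5)·(2) + (-1.5)·(-3) + (-0.5)·(2) + (1.5)·(-1)) / 5 = 9/5 = 1.8
  S[X_2,X_2] = ((3.1667)·(3.1667) + (-2.8333)·(-2.8333) + (-0.8333)·(-0.8333) + (1.1667)·(1.1667) + (1.1667)·(1.1667) + (-1.8333)·(-1.8333)) / 5 = 24.8333/5 = 4.9667
  S[X_2,X_3] = ((3.1667)·(-2) + (-2.8333)·(2) + (-0.8333)·(2) + (1.1667)·(-3) + (1.1667)·(2) + (-1.8333)·(-1)) / 5 = -13/5 = -2.6
  S[X_3,X_3] = ((-2)·(-2) + (2)·(2) + (2)·(2) + (-3)·(-3) + (2)·(2) + (-1)·(-1)) / 5 = 26/5 = 5.2

S is symmetric (S[j,i] = S[i,j]). Assembling:

S = [[2.7, -3.3, 1.8],
 [-3.3, 4.9667, -2.6],
 [1.8, -2.6, 5.2]]


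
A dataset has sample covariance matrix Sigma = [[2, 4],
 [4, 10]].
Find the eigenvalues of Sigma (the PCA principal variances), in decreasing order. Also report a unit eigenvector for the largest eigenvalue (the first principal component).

Step 1 — characteristic polynomial of 2×2 Sigma:
  det(Sigma - λI) = λ² - trace · λ + det = 0.
  trace = 2 + 10 = 12, det = 2·10 - (4)² = 4.
Step 2 — discriminant:
  Δ = trace² - 4·det = 144 - 16 = 128.
Step 3 — eigenvalues:
  λ = (trace ± √Δ)/2 = (12 ± 11.3137)/2,
  λ_1 = 11.6569,  λ_2 = 0.3431.

Step 4 — unit eigenvector for λ_1: solve (Sigma - λ_1 I)v = 0. First row:
  (2 - 11.6569)·v_x + (4)·v_y = 0, i.e. (-9.6569)·v_x + (4)·v_y = 0,
  so v ∝ (b, λ_1 - a) = (4, 9.6569) = u.
  ||u|| = √((4)² + (9.6569)²) = √(109.2548) ≈ 10.4525,
  v_1 = u/||u|| ≈ (0.3827, 0.9239) (||v_1|| = 1).

λ_1 = 11.6569,  λ_2 = 0.3431;  v_1 ≈ (0.3827, 0.9239)


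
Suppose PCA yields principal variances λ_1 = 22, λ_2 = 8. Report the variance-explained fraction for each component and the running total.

Step 1 — total variance = trace(Sigma) = Σ λ_i = 22 + 8 = 30.

Step 2 — fraction explained by component i = λ_i / Σ λ:
  PC1: 22/30 = 0.7333
  PC2: 8/30 = 0.2667

Step 3 — cumulative fraction after k components = (λ_1 + ... + λ_k) / Σ λ:
  k = 1: 22/30 = 0.7333
  k = 2: (22 + 8)/30 = 30/30 = 1

Summary (fraction, with percent):

explained: PC1 0.7333 (73.33%), PC2 0.2667 (26.67%);  cumulative: 0.7333, 1


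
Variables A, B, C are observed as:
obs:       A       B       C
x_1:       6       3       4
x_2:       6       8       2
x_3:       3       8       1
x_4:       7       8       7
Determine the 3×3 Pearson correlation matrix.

Step 1 — column means:
  mean(A) = (6 + 6 + 3 + 7) / 4 = 22/4 = 5.5
  mean(B) = (3 + 8 + 8 + 8) / 4 = 27/4 = 6.75
  mean(C) = (4 + 2 + 1 + 7) / 4 = 14/4 = 3.5

Step 2 — sample variances and covariances s[i,j] = (1/(n-1)) · Σ_k (x_{k,i} - mean_i) · (x_{k,j} - mean_j), with n-1 = 3:
  s[A,A] = ((0.5)·(0.5) + (0.5)·(0.5) + (-2.5)·(-2.5) + (1.5)·(1.5)) / 3 = 9/3 = 3
  s[A,B] = ((0.5)·(-3.75) + (0.5)·(1.25) + (-2.5)·(1.25) + (1.5)·(1.25)) / 3 = -2.5/3 = -0.8333
  s[A,C] = ((0.5)·(0.5) + (0.5)·(-1.5) + (-2.5)·(-2.5) + (1.5)·(3.5)) / 3 = 11/3 = 3.6667
  s[B,B] = ((-3.75)·(-3.75) + (1.25)·(1.25) + (1.25)·(1.25) + (1.25)·(1.25)) / 3 = 18.75/3 = 6.25
  s[B,C] = ((-3.75)·(0.5) + (1.25)·(-1.5) + (1.25)·(-2.5) + (1.25)·(3.5)) / 3 = -2.5/3 = -0.8333
  s[C,C] = ((0.5)·(0.5) + (-1.5)·(-1.5) + (-2.5)·(-2.5) + (3.5)·(3.5)) / 3 = 21/3 = 7
  Sample standard deviations s_i = √(s[i,i]):
  s(A) = √(3) = 1.7321
  s(B) = √(6.25) = 2.5
  s(C) = √(7) = 2.6458

Step 3 — r_{ij} = s_{ij} / (s_i · s_j):
  r[A,A] = 1 (diagonal).
  r[A,B] = -0.8333 / (1.7321 · 2.5) = -0.8333 / 4.3301 = -0.1925
  r[A,C] = 3.6667 / (1.7321 · 2.6458) = 3.6667 / 4.5826 = 0.8001
  r[B,B] = 1 (diagonal).
  r[B,C] = -0.8333 / (2.5 · 2.6458) = -0.8333 / 6.6144 = -0.126
  r[C,C] = 1 (diagonal).

R is symmetric with unit diagonal. Assembling:

R = [[1, -0.1925, 0.8001],
 [-0.1925, 1, -0.126],
 [0.8001, -0.126, 1]]


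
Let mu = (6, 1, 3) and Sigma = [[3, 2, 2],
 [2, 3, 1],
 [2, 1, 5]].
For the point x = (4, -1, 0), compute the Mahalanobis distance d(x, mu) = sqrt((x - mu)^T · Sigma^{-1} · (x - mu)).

Step 1 — centre the observation: (x - mu) = (-2, -2, -3).

Step 2 — invert Sigma (cofactor / det for 3×3, or solve directly):
  Sigma^{-1} = [[0.7778, -0.4444, -0.2222],
 [-0.4444, 0.6111, 0.0556],
 [-0.2222, 0.0556, 0.2778]].

Step 3 — form the quadratic (x - mu)^T · Sigma^{-1} · (x - mu):
  Sigma^{-1} · (x - mu) = (0, -0.5, -0.5).
  (x - mu)^T · [Sigma^{-1} · (x - mu)] = (-2)·(0) + (-2)·(-0.5) + (-3)·(-0.5) = 2.5.

Step 4 — take square root: d = √(2.5) ≈ 1.5811.

d(x, mu) = √(2.5) ≈ 1.5811


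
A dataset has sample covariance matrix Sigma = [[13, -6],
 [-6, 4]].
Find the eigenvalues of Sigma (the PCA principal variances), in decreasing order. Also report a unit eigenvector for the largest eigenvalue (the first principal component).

Step 1 — characteristic polynomial of 2×2 Sigma:
  det(Sigma - λI) = λ² - trace · λ + det = 0.
  trace = 13 + 4 = 17, det = 13·4 - (-6)² = 16.
Step 2 — discriminant:
  Δ = trace² - 4·det = 289 - 64 = 225.
Step 3 — eigenvalues:
  λ = (trace ± √Δ)/2 = (17 ± 15)/2,
  λ_1 = 16,  λ_2 = 1.

Step 4 — unit eigenvector for λ_1: solve (Sigma - λ_1 I)v = 0. First row:
  (13 - 16)·v_x + (-6)·v_y = 0, i.e. (-3)·v_x + (-6)·v_y = 0,
  so v ∝ (b, λ_1 - a) = (-6, 3); multiply by -1 so the first entry is positive: u = (6, -3).
  ||u|| = √((6)² + (-3)²) = √(45) ≈ 6.7082,
  v_1 = u/||u|| ≈ (0.8944, -0.4472) (||v_1|| = 1).

λ_1 = 16,  λ_2 = 1;  v_1 ≈ (0.8944, -0.4472)


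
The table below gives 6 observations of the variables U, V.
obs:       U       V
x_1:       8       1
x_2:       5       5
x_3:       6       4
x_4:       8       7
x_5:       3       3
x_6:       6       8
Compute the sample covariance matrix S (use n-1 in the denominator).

Step 1 — column means:
  mean(U) = (8 + 5 + 6 + 8 + 3 + 6) / 6 = 36/6 = 6
  mean(V) = (1 + 5 + 4 + 7 + 3 + 8) / 6 = 28/6 = 4.6667

Step 2 — sample covariance S[i,j] = (1/(n-1)) · Σ_k (x_{k,i} - mean_i) · (x_{k,j} - mean_j), with n-1 = 5.
  S[U,U] = ((2)·(2) + (-1)·(-1) + (0)·(0) + (2)·(2) + (-3)·(-3) + (0)·(0)) / 5 = 18/5 = 3.6
  S[U,V] = ((2)·(-3.6667) + (-1)·(0.3333) + (0)·(-0.6667) + (2)·(2.3333) + (-3)·(-1.6667) + (0)·(3.3333)) / 5 = 2/5 = 0.4
  S[V,V] = ((-3.6667)·(-3.6667) + (0.3333)·(0.3333) + (-0.6667)·(-0.6667) + (2.3333)·(2.3333) + (-1.6667)·(-1.6667) + (3.3333)·(3.3333)) / 5 = 33.3333/5 = 6.6667

S is symmetric (S[j,i] = S[i,j]). Assembling:

S = [[3.6, 0.4],
 [0.4, 6.6667]]


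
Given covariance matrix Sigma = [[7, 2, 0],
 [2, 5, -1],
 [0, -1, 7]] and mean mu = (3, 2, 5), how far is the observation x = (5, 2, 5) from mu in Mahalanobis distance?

Step 1 — centre the observation: (x - mu) = (2, 0, 0).

Step 2 — invert Sigma (cofactor / det for 3×3, or solve directly):
  Sigma^{-1} = [[0.1619, -0.0667, -0.0095],
 [-0.0667, 0.2333, 0.0333],
 [-0.0095, 0.0333, 0.1476]].

Step 3 — form the quadratic (x - mu)^T · Sigma^{-1} · (x - mu):
  Sigma^{-1} · (x - mu) = (0.3238, -0.1333, -0.019).
  (x - mu)^T · [Sigma^{-1} · (x - mu)] = (2)·(0.3238) + (0)·(-0.1333) + (0)·(-0.019) = 0.6476.

Step 4 — take square root: d = √(0.6476) ≈ 0.8047.

d(x, mu) = √(0.6476) ≈ 0.8047


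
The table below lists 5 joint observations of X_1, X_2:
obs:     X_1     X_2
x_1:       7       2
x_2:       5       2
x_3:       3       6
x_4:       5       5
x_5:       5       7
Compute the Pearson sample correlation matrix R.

Step 1 — column means:
  mean(X_1) = (7 + 5 + 3 + 5 + 5) / 5 = 25/5 = 5
  mean(X_2) = (2 + 2 + 6 + 5 + 7) / 5 = 22/5 = 4.4

Step 2 — sample variances and covariances s[i,j] = (1/(n-1)) · Σ_k (x_{k,i} - mean_i) · (x_{k,j} - mean_j), with n-1 = 4:
  s[X_1,X_1] = ((2)·(2) + (0)·(0) + (-2)·(-2) + (0)·(0) + (0)·(0)) / 4 = 8/4 = 2
  s[X_1,X_2] = ((2)·(-2.4) + (0)·(-2.4) + (-2)·(1.6) + (0)·(0.6) + (0)·(2.6)) / 4 = -8/4 = -2
  s[X_2,X_2] = ((-2.4)·(-2.4) + (-2.4)·(-2.4) + (1.6)·(1.6) + (0.6)·(0.6) + (2.6)·(2.6)) / 4 = 21.2/4 = 5.3
  Sample standard deviations s_i = √(s[i,i]):
  s(X_1) = √(2) = 1.4142
  s(X_2) = √(5.3) = 2.3022

Step 3 — r_{ij} = s_{ij} / (s_i · s_j):
  r[X_1,X_1] = 1 (diagonal).
  r[X_1,X_2] = -2 / (1.4142 · 2.3022) = -2 / 3.2558 = -0.6143
  r[X_2,X_2] = 1 (diagonal).

R is symmetric with unit diagonal. Assembling:

R = [[1, -0.6143],
 [-0.6143, 1]]


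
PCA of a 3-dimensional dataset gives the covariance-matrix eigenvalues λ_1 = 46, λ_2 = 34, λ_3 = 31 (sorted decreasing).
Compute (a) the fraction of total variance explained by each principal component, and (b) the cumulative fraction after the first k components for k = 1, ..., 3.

Step 1 — total variance = trace(Sigma) = Σ λ_i = 46 + 34 + 31 = 111.

Step 2 — fraction explained by component i = λ_i / Σ λ:
  PC1: 46/111 = 0.4144
  PC2: 34/111 = 0.3063
  PC3: 31/111 = 0.2793

Step 3 — cumulative fraction after k components = (λ_1 + ... + λ_k) / Σ λ:
  k = 1: 46/111 = 0.4144
  k = 2: (46 + 34)/111 = 80/111 = 0.7207
  k = 3: (46 + 34 + 31)/111 = 111/111 = 1

Summary (fraction, with percent):

explained: PC1 0.4144 (41.44%), PC2 0.3063 (30.63%), PC3 0.2793 (27.93%);  cumulative: 0.4144, 0.7207, 1


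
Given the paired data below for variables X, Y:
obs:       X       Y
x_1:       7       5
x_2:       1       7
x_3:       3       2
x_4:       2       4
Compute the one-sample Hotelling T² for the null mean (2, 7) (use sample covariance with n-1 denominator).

Step 1 — sample mean vector:
  mean(X) = (7 + 1 + 3 + 2) / 4 = 13/4 = 3.25
  mean(Y) = (5 + 7 + 2 + 4) / 4 = 18/4 = 4.5
  x̄ = (3.25, 4.5),  deviation x̄ - mu_0 = (3.25, 4.5) - (2, 7) = (1.25, -2.5).

Step 2 — sample covariance matrix, S[i,j] = (1/(n-1)) · Σ_k (x_{k,i} - mean_i) · (x_{k,j} - mean_j), divisor n-1 = 3:
  S[X,X] = ((3.75)·(3.75) + (-2.25)·(-2.25) + (-0.25)·(-0.25) + (-1.25)·(-1.25)) / 3 = 20.75/3 = 6.9167
  S[X,Y] = ((3.75)·(0.5) + (-2.25)·(2.5) + (-0.25)·(-2.5) + (-1.25)·(-0.5)) / 3 = -2.5/3 = -0.8333
  S[Y,Y] = ((0.5)·(0.5) + (2.5)·(2.5) + (-2.5)·(-2.5) + (-0.5)·(-0.5)) / 3 = 13/3 = 4.3333
  S = [[6.9167, -0.8333],
 [-0.8333, 4.3333]].

Step 3 — invert S. det(S) = 6.9167·4.3333 - (-0.8333)² = 29.2778.
  S^{-1} = (1/det) · [[d, -b], [-b, a]] = [[0.148, 0.0285],
 [0.0285, 0.2362]].

Step 4 — quadratic form (x̄ - mu_0)^T · S^{-1} · (x̄ - mu_0):
  S^{-1} · (x̄ - mu_0) = (0.1139, -0.555),
  (x̄ - mu_0)^T · [...] = (1.25)·(0.1139) + (-2.5)·(-0.555) = 1.5299.

Step 5 — scale by n: T² = 4 · 1.5299 = 6.1195.

T² ≈ 6.1195


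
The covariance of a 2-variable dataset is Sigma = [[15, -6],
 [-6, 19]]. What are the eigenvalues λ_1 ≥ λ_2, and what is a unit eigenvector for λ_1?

Step 1 — characteristic polynomial of 2×2 Sigma:
  det(Sigma - λI) = λ² - trace · λ + det = 0.
  trace = 15 + 19 = 34, det = 15·19 - (-6)² = 249.
Step 2 — discriminant:
  Δ = trace² - 4·det = 1156 - 996 = 160.
Step 3 — eigenvalues:
  λ = (trace ± √Δ)/2 = (34 ± 12.6491)/2,
  λ_1 = 23.3246,  λ_2 = 10.6754.

Step 4 — unit eigenvector for λ_1: solve (Sigma - λ_1 I)v = 0. First row:
  (15 - 23.3246)·v_x + (-6)·v_y = 0, i.e. (-8.3246)·v_x + (-6)·v_y = 0,
  so v ∝ (b, λ_1 - a) = (-6, 8.3246); multiply by -1 so the first entry is positive: u = (6, -8.3246).
  ||u|| = √((6)² + (-8.3246)²) = √(105.2982) ≈ 10.2615,
  v_1 = u/||u|| ≈ (0.5847, -0.8112) (||v_1|| = 1).

λ_1 = 23.3246,  λ_2 = 10.6754;  v_1 ≈ (0.5847, -0.8112)


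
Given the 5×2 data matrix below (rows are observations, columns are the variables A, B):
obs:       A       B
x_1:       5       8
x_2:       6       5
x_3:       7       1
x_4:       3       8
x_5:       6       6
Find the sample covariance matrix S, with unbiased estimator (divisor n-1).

Step 1 — column means:
  mean(A) = (5 + 6 + 7 + 3 + 6) / 5 = 27/5 = 5.4
  mean(B) = (8 + 5 + 1 + 8 + 6) / 5 = 28/5 = 5.6

Step 2 — sample covariance S[i,j] = (1/(n-1)) · Σ_k (x_{k,i} - mean_i) · (x_{k,j} - mean_j), with n-1 = 4.
  S[A,A] = ((-0.4)·(-0.4) + (0.6)·(0.6) + (1.6)·(1.6) + (-2.4)·(-2.4) + (0.6)·(0.6)) / 4 = 9.2/4 = 2.3
  S[A,B] = ((-0.4)·(2.4) + (0.6)·(-0.6) + (1.6)·(-4.6) + (-2.4)·(2.4) + (0.6)·(0.4)) / 4 = -14.2/4 = -3.55
  S[B,B] = ((2.4)·(2.4) + (-0.6)·(-0.6) + (-4.6)·(-4.6) + (2.4)·(2.4) + (0.4)·(0.4)) / 4 = 33.2/4 = 8.3

S is symmetric (S[j,i] = S[i,j]). Assembling:

S = [[2.3, -3.55],
 [-3.55, 8.3]]


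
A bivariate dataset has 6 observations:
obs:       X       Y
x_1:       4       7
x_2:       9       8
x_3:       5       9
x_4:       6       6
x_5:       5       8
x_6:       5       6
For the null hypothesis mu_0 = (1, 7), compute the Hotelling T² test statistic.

Step 1 — sample mean vector:
  mean(X) = (4 + 9 + 5 + 6 + 5 + 5) / 6 = 34/6 = 5.6667
  mean(Y) = (7 + 8 + 9 + 6 + 8 + 6) / 6 = 44/6 = 7.3333
  x̄ = (5.6667, 7.3333),  deviation x̄ - mu_0 = (5.6667, 7.3333) - (1, 7) = (4.6667, 0.3333).

Step 2 — sample covariance matrix, S[i,j] = (1/(n-1)) · Σ_k (x_{k,i} - mean_i) · (x_{k,j} - mean_j), divisor n-1 = 5:
  S[X,X] = ((-1.6667)·(-1.6667) + (3.3333)·(3.3333) + (-0.6667)·(-0.6667) + (0.3333)·(0.3333) + (-0.6667)·(-0.6667) + (-0.6667)·(-0.6667)) / 5 = 15.3333/5 = 3.0667
  S[X,Y] = ((-1.6667)·(-0.3333) + (3.3333)·(0.6667) + (-0.6667)·(1.6667) + (0.3333)·(-1.3333) + (-0.6667)·(0.6667) + (-0.6667)·(-1.3333)) / 5 = 1.6667/5 = 0.3333
  S[Y,Y] = ((-0.3333)·(-0.3333) + (0.6667)·(0.6667) + (1.6667)·(1.6667) + (-1.3333)·(-1.3333) + (0.6667)·(0.6667) + (-1.3333)·(-1.3333)) / 5 = 7.3333/5 = 1.4667
  S = [[3.0667, 0.3333],
 [0.3333, 1.4667]].

Step 3 — invert S. det(S) = 3.0667·1.4667 - (0.3333)² = 4.3867.
  S^{-1} = (1/det) · [[d, -b], [-b, a]] = [[0.3343, -0.076],
 [-0.076, 0.6991]].

Step 4 — quadratic form (x̄ - mu_0)^T · S^{-1} · (x̄ - mu_0):
  S^{-1} · (x̄ - mu_0) = (1.535, -0.1216),
  (x̄ - mu_0)^T · [...] = (4.6667)·(1.535) + (0.3333)·(-0.1216) = 7.1226.

Step 5 — scale by n: T² = 6 · 7.1226 = 42.7356.

T² ≈ 42.7356


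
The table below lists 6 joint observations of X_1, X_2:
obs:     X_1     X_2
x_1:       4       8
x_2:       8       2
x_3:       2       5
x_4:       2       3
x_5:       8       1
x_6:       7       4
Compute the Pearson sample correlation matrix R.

Step 1 — column means:
  mean(X_1) = (4 + 8 + 2 + 2 + 8 + 7) / 6 = 31/6 = 5.1667
  mean(X_2) = (8 + 2 + 5 + 3 + 1 + 4) / 6 = 23/6 = 3.8333

Step 2 — sample variances and covariances s[i,j] = (1/(n-1)) · Σ_k (x_{k,i} - mean_i) · (x_{k,j} - mean_j), with n-1 = 5:
  s[X_1,X_1] = ((-1.1667)·(-1.1667) + (2.8333)·(2.8333) + (-3.1667)·(-3.1667) + (-3.1667)·(-3.1667) + (2.8333)·(2.8333) + (1.8333)·(1.8333)) / 5 = 40.8333/5 = 8.1667
  s[X_1,X_2] = ((-1.1667)·(4.1667) + (2.8333)·(-1.8333) + (-3.1667)·(1.1667) + (-3.1667)·(-0.8333) + (2.8333)·(-2.8333) + (1.8333)·(0.1667)) / 5 = -18.8333/5 = -3.7667
  s[X_2,X_2] = ((4.1667)·(4.1667) + (-1.8333)·(-1.8333) + (1.1667)·(1.1667) + (-0.8333)·(-0.8333) + (-2.8333)·(-2.8333) + (0.1667)·(0.1667)) / 5 = 30.8333/5 = 6.1667
  Sample standard deviations s_i = √(s[i,i]):
  s(X_1) = √(8.1667) = 2.8577
  s(X_2) = √(6.1667) = 2.4833

Step 3 — r_{ij} = s_{ij} / (s_i · s_j):
  r[X_1,X_1] = 1 (diagonal).
  r[X_1,X_2] = -3.7667 / (2.8577 · 2.4833) = -3.7667 / 7.0966 = -0.5308
  r[X_2,X_2] = 1 (diagonal).

R is symmetric with unit diagonal. Assembling:

R = [[1, -0.5308],
 [-0.5308, 1]]


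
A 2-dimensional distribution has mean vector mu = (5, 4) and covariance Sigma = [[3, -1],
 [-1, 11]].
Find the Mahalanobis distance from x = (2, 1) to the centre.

Step 1 — centre the observation: (x - mu) = (-3, -3).

Step 2 — invert Sigma. det(Sigma) = 3·11 - (-1)² = 32.
  Sigma^{-1} = (1/det) · [[d, -b], [-b, a]] = [[0.3438, 0.0312],
 [0.0312, 0.0938]].

Step 3 — form the quadratic (x - mu)^T · Sigma^{-1} · (x - mu):
  Sigma^{-1} · (x - mu) = (-1.125, -0.375).
  (x - mu)^T · [Sigma^{-1} · (x - mu)] = (-3)·(-1.125) + (-3)·(-0.375) = 4.5.

Step 4 — take square root: d = √(4.5) ≈ 2.1213.

d(x, mu) = √(4.5) ≈ 2.1213
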